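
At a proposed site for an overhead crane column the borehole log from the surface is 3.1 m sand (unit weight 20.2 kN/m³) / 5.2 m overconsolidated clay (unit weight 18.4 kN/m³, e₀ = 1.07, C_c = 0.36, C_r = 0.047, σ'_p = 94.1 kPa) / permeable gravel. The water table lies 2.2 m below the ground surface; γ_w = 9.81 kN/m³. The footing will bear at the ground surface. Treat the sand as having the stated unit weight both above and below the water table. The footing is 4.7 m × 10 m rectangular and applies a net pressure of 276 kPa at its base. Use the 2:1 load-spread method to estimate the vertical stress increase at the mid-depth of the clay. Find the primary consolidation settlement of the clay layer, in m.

S_c ≈ 0.208 m

Mid-depth of clay below the ground surface: z = 3.1 + 5.2/2 = 5.7 m.
Total vertical stress at mid-clay: σ_v = 20.2×3.1 + 18.4×2.6 = 110.46 kPa.
Pore pressure: u = 9.81×(5.7 − 2.2) = 34.335 kPa.
Initial effective stress: σ'_0 = σ_v − u = 110.46 − 34.335 = 76.125 kPa.
Stress increase at mid-clay by the 2:1 spreading method:
Δσ = qBL/((B+z)(L+z)) = 276×4.7×10/((4.7+5.7)(10+5.7)) = 79.446 kPa
Final effective stress: σ'_f = 76.125 + 79.446 = 155.57 kPa.
σ'_f = 155.57 > σ'_p = 94.1 kPa, so the stress path crosses the preconsolidation pressure — recompression up to σ'_p, then virgin compression beyond:
S_c = H/(1+e₀)·[C_r·log₁₀(σ'_p/σ'_0) + C_c·log₁₀(σ'_f/σ'_p)]
    = 5.2/2.07 × [0.047×log₁₀(94.1/76.125) + 0.36×log₁₀(155.57/94.1)]
    = 2.5121 × [0.0043269 + 0.078601] = 0.2083 m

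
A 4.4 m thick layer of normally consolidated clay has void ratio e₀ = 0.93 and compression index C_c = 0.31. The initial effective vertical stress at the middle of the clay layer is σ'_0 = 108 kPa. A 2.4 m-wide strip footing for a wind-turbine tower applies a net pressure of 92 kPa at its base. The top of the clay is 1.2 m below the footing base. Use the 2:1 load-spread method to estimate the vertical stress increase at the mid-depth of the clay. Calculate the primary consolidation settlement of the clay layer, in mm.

Mid-depth of clay below the footing base: z = 1.2 + 4.4/2 = 3.4 m.
Stress increase at mid-clay by the 2:1 spreading method:
Δσ = qB/(B+z) = 92×2.4/(2.4+3.4) = 38.069 kPa
Final effective stress: σ'_f = σ'_0 + Δσ = 108 + 38.069 = 146.07 kPa.
Normally consolidated clay, so the full stress increment lies on the virgin compression line:
S_c = C_c·H/(1+e₀)·log₁₀(σ'_f/σ'_0) = 0.31×4.4/(1+0.93)×log₁₀(146.07/108)
    = 0.70674 × 0.13114 = 0.09268 m

S_c ≈ 92.7 mm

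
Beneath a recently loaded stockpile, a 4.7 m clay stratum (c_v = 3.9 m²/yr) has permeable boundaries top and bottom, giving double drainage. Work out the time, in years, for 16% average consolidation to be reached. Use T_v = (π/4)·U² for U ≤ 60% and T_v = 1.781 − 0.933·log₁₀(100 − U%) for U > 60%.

t ≈ 0.0285 years

Drainage path length: H_d = H/2 = 2.35 m (double drainage).
U ≤ 60%: T_v = (π/4)·U² = (π/4)×0.16² = 0.020106.
t = T_v·H_d²/c_v = 0.020106×2.35²/3.9 = 0.02847 years.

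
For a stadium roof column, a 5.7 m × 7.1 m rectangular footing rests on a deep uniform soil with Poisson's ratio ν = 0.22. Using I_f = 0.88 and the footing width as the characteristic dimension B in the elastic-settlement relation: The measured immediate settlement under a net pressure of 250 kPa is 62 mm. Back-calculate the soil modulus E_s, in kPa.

E_s ≈ 19200 kPa

S_e = q·B·(1−ν²)/E_s · I_f  ⇒  E_s = q·B·(1−ν²)·I_f / S_e.
E_s = 250 × 5.7 × 0.9516 × 0.88 / 0.062 = 19250 kPa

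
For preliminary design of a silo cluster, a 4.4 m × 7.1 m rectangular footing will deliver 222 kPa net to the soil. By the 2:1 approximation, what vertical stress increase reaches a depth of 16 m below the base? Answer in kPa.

Δσ_z ≈ 14.7 kPa

By the 2:1 method the load spreads at 1 horizontal : 2 vertical, so at depth z the loaded area has grown by z in each plan dimension:
Δσ = qBL/((B+z)(L+z)) = 222×4.4×7.1/((4.4+16)(7.1+16)) = 14.717 kPa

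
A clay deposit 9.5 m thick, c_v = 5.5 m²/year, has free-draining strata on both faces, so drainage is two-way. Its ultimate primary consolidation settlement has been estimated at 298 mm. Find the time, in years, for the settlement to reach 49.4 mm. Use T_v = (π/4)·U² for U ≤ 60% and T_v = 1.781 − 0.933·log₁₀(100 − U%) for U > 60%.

Drainage path length: H_d = H/2 = 4.75 m (double drainage).
U = S(t)/S_ult = 49.4/298 = 0.1658.
U ≤ 60%: T_v = (π/4)·U² = (π/4)×0.16577² = 0.021583.
t = T_v·H_d²/c_v = 0.021583×4.75²/5.5 = 0.08854 years.

t ≈ 0.0885 years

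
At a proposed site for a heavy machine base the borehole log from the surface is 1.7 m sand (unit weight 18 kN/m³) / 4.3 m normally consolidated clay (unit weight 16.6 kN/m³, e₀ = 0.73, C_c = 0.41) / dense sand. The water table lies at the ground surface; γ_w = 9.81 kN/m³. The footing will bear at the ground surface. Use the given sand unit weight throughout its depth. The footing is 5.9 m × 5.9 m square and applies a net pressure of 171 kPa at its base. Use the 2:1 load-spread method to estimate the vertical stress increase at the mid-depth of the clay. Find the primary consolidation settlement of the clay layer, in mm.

Mid-depth of clay below the ground surface: z = 1.7 + 4.3/2 = 3.85 m.
Total vertical stress at mid-clay: σ_v = 18×1.7 + 16.6×2.15 = 66.29 kPa.
Pore pressure: u = 9.81×(3.85 − 0) = 37.769 kPa.
Initial effective stress: σ'_0 = σ_v − u = 66.29 − 37.769 = 28.521 kPa.
Stress increase at mid-clay by the 2:1 spreading method:
Δσ = qBL/((B+z)(L+z)) = 171×5.9×5.9/((5.9+3.85)(5.9+3.85)) = 62.617 kPa
Final effective stress: σ'_f = σ'_0 + Δσ = 28.521 + 62.617 = 91.138 kPa.
Normally consolidated clay, so the full stress increment lies on the virgin compression line:
S_c = C_c·H/(1+e₀)·log₁₀(σ'_f/σ'_0) = 0.41×4.3/(1+0.73)×log₁₀(91.138/28.521)
    = 1.0191 × 0.50453 = 0.5142 m

S_c ≈ 514 mm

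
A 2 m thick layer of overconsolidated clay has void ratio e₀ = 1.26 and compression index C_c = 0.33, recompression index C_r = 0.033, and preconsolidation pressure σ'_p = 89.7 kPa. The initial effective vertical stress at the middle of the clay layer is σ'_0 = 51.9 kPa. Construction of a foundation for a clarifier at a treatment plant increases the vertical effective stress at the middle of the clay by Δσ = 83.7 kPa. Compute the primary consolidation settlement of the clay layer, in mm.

Final effective stress: σ'_f = 51.9 + 83.7 = 135.6 kPa.
σ'_f = 135.6 > σ'_p = 89.7 kPa, so the stress path crosses the preconsolidation pressure — recompression up to σ'_p, then virgin compression beyond:
S_c = H/(1+e₀)·[C_r·log₁₀(σ'_p/σ'_0) + C_c·log₁₀(σ'_f/σ'_p)]
    = 2/2.26 × [0.033×log₁₀(89.7/51.9) + 0.33×log₁₀(135.6/89.7)]
    = 0.88496 × [0.0078416 + 0.059224] = 0.05935 m

S_c ≈ 59.4 mm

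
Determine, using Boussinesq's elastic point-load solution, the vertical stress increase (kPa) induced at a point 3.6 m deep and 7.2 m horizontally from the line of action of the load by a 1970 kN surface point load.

Δσ_z ≈ 1.3 kPa

Boussinesq vertical stress below a point load on an elastic half-space:
Δσ_z = 3P/(2πz²) · [1 + (r/z)²]^(−5/2)
r/z = 7.2/3.6 = 2; [1+(r/z)²]^(−5/2) = 0.017889.
Δσ_z = 3×1970/(2π×3.6²) × 0.017889 = 72.578 × 0.017889 = 1.298 kPa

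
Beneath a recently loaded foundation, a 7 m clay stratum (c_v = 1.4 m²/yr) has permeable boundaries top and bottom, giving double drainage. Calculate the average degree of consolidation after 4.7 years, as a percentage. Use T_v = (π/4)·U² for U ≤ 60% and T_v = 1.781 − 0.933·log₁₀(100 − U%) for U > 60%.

U ≈ 78.5 %

Drainage path length: H_d = H/2 = 3.5 m (double drainage).
T_v = c_v·t/H_d² = 1.4×4.7/3.5² = 0.53714.
T_v = 0.53714 corresponds to the U > 60% branch:
U = 1 − 10^((1.781 − T_v)/0.933)/100 = 0.7846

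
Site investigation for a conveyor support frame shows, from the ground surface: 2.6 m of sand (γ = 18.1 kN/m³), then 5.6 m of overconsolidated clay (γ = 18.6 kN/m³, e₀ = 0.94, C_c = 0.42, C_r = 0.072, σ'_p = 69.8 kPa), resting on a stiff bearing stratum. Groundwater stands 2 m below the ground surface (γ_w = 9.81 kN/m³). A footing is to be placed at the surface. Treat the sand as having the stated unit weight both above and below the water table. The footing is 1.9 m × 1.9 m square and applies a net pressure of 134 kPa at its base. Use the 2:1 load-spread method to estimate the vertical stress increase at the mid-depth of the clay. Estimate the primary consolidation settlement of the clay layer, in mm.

S_c ≈ 42.2 mm

Mid-depth of clay below the ground surface: z = 2.6 + 5.6/2 = 5.4 m.
Total vertical stress at mid-clay: σ_v = 18.1×2.6 + 18.6×2.8 = 99.14 kPa.
Pore pressure: u = 9.81×(5.4 − 2) = 33.354 kPa.
Initial effective stress: σ'_0 = σ_v − u = 99.14 − 33.354 = 65.786 kPa.
Stress increase at mid-clay by the 2:1 spreading method:
Δσ = qBL/((B+z)(L+z)) = 134×1.9×1.9/((1.9+5.4)(1.9+5.4)) = 9.0775 kPa
Final effective stress: σ'_f = 65.786 + 9.0775 = 74.864 kPa.
σ'_f = 74.864 > σ'_p = 69.8 kPa, so the stress path crosses the preconsolidation pressure — recompression up to σ'_p, then virgin compression beyond:
S_c = H/(1+e₀)·[C_r·log₁₀(σ'_p/σ'_0) + C_c·log₁₀(σ'_f/σ'_p)]
    = 5.6/1.94 × [0.072×log₁₀(69.8/65.786) + 0.42×log₁₀(74.864/69.8)]
    = 2.8866 × [0.001852 + 0.012775] = 0.04222 m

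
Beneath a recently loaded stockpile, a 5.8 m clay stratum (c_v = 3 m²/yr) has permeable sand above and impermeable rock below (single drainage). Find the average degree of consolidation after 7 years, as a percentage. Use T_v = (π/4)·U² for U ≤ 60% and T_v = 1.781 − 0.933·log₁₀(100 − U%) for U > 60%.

U ≈ 82.6 %

Drainage path length: H_d = H = 5.8 m (single drainage).
T_v = c_v·t/H_d² = 3×7/5.8² = 0.62426.
T_v = 0.62426 corresponds to the U > 60% branch:
U = 1 − 10^((1.781 − T_v)/0.933)/100 = 0.8263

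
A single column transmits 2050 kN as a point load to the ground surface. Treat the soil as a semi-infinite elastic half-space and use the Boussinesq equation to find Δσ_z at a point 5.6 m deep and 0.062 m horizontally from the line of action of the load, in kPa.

Δσ_z ≈ 31.2 kPa

Boussinesq vertical stress below a point load on an elastic half-space:
Δσ_z = 3P/(2πz²) · [1 + (r/z)²]^(−5/2)
r/z = 0.062/5.6 = 0.011071; [1+(r/z)²]^(−5/2) = 0.99969.
Δσ_z = 3×2050/(2π×5.6²) × 0.99969 = 31.212 × 0.99969 = 31.2 kPa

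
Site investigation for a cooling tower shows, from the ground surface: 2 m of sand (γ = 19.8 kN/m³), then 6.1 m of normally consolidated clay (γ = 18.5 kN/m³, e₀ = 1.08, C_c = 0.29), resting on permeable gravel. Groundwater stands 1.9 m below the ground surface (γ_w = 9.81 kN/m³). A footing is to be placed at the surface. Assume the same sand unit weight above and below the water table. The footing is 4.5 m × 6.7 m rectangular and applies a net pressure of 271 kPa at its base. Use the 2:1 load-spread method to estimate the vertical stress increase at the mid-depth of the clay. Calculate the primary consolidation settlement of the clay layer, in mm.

Mid-depth of clay below the ground surface: z = 2 + 6.1/2 = 5.05 m.
Total vertical stress at mid-clay: σ_v = 19.8×2 + 18.5×3.05 = 96.025 kPa.
Pore pressure: u = 9.81×(5.05 − 1.9) = 30.902 kPa.
Initial effective stress: σ'_0 = σ_v − u = 96.025 − 30.902 = 65.123 kPa.
Stress increase at mid-clay by the 2:1 spreading method:
Δσ = qBL/((B+z)(L+z)) = 271×4.5×6.7/((4.5+5.05)(6.7+5.05)) = 72.814 kPa
Final effective stress: σ'_f = σ'_0 + Δσ = 65.123 + 72.814 = 137.94 kPa.
Normally consolidated clay, so the full stress increment lies on the virgin compression line:
S_c = C_c·H/(1+e₀)·log₁₀(σ'_f/σ'_0) = 0.29×6.1/(1+1.08)×log₁₀(137.94/65.123)
    = 0.85048 × 0.32596 = 0.2772 m

S_c ≈ 277 mm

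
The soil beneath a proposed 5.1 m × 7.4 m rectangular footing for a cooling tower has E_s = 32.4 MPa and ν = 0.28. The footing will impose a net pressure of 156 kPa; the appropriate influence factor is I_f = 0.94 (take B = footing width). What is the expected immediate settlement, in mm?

S_e ≈ 21.3 mm

Immediate (elastic) settlement: S_e = q·B·(1−ν²)/E_s · I_f.
E_s = 32.4 MPa = 32400 kPa.
S_e = 156 × 5.1 × (1 − 0.28²) / 32400 × 0.94
    = 156 × 5.1 × 0.9216 / 32400 × 0.94
    = 0.02127 m = 21.27 mm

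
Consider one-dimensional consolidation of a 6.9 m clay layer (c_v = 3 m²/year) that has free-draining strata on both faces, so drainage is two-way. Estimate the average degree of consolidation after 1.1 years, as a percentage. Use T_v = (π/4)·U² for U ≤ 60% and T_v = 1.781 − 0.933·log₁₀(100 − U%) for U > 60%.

U ≈ 59.4 %

Drainage path length: H_d = H/2 = 3.45 m (double drainage).
T_v = c_v·t/H_d² = 3×1.1/3.45² = 0.27725.
T_v = 0.27725 corresponds to the U ≤ 60% branch:
U = √(4T_v/π) = 0.5941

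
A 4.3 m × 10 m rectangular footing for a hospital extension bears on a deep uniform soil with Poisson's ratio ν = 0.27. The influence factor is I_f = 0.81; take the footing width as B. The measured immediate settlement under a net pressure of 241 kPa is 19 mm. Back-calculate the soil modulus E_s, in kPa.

S_e = q·B·(1−ν²)/E_s · I_f  ⇒  E_s = q·B·(1−ν²)·I_f / S_e.
E_s = 241 × 4.3 × 0.9271 × 0.81 / 0.019 = 40960 kPa

E_s ≈ 41000 kPa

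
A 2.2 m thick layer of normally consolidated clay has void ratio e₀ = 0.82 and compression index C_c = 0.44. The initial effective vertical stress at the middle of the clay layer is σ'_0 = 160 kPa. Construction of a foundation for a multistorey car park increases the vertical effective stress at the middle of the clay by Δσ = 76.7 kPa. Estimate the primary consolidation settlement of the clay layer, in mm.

Final effective stress: σ'_f = σ'_0 + Δσ = 160 + 76.7 = 236.7 kPa.
Normally consolidated clay, so the full stress increment lies on the virgin compression line:
S_c = C_c·H/(1+e₀)·log₁₀(σ'_f/σ'_0) = 0.44×2.2/(1+0.82)×log₁₀(236.7/160)
    = 0.53187 × 0.17008 = 0.09046 m

S_c ≈ 90.5 mm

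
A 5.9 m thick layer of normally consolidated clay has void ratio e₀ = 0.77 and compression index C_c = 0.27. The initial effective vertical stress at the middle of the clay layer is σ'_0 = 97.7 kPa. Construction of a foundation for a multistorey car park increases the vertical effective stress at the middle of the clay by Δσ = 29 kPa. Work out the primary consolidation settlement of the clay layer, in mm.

S_c ≈ 102 mm

Final effective stress: σ'_f = σ'_0 + Δσ = 97.7 + 29 = 126.7 kPa.
Normally consolidated clay, so the full stress increment lies on the virgin compression line:
S_c = C_c·H/(1+e₀)·log₁₀(σ'_f/σ'_0) = 0.27×5.9/(1+0.77)×log₁₀(126.7/97.7)
    = 0.9 × 0.11288 = 0.1016 m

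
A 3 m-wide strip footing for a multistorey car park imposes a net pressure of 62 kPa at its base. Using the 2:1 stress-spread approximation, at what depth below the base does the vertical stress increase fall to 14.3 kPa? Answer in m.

2:1 spreading — at depth z the loaded area has grown by z in each plan dimension:
qB/(B+z) = Δσ_z ⇒ z = qB/Δσ_z − B = 62×3/14.3 − 3 = 10.01 m

z ≈ 10 m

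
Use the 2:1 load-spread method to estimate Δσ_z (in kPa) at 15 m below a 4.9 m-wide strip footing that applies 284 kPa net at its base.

By the 2:1 method the load spreads at 1 horizontal : 2 vertical, so at depth z the loaded area has grown by z in each plan dimension:
Δσ = qB/(B+z) = 284×4.9/(4.9+15) = 69.93 kPa

Δσ_z ≈ 69.9 kPa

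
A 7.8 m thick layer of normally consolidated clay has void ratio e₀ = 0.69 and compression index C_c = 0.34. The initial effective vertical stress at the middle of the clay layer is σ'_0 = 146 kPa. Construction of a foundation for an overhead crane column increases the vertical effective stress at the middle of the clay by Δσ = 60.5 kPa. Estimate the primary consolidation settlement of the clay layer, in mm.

S_c ≈ 236 mm

Final effective stress: σ'_f = σ'_0 + Δσ = 146 + 60.5 = 206.5 kPa.
Normally consolidated clay, so the full stress increment lies on the virgin compression line:
S_c = C_c·H/(1+e₀)·log₁₀(σ'_f/σ'_0) = 0.34×7.8/(1+0.69)×log₁₀(206.5/146)
    = 1.5692 × 0.15057 = 0.2363 m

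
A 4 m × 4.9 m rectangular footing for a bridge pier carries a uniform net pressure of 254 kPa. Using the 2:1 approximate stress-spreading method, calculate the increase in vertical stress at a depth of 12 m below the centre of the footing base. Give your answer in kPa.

By the 2:1 method the load spreads at 1 horizontal : 2 vertical, so at depth z the loaded area has grown by z in each plan dimension:
Δσ = qBL/((B+z)(L+z)) = 254×4×4.9/((4+12)(4.9+12)) = 18.411 kPa

Δσ_z ≈ 18.4 kPa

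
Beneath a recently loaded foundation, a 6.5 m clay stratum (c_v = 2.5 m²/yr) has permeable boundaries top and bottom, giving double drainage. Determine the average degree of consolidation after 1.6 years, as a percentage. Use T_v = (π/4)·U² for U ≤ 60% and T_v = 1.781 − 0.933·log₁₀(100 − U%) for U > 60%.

U ≈ 68.2 %

Drainage path length: H_d = H/2 = 3.25 m (double drainage).
T_v = c_v·t/H_d² = 2.5×1.6/3.25² = 0.3787.
T_v = 0.3787 corresponds to the U > 60% branch:
U = 1 − 10^((1.781 − T_v)/0.933)/100 = 0.6816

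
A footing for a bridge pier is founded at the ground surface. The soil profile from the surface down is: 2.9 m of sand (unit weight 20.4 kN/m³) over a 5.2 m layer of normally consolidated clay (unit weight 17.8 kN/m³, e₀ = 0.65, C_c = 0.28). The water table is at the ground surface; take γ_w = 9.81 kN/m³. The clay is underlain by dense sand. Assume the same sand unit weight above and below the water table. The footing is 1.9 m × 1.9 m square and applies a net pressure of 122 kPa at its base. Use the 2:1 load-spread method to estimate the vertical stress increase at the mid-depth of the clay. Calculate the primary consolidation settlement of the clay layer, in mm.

S_c ≈ 55.6 mm

Mid-depth of clay below the ground surface: z = 2.9 + 5.2/2 = 5.5 m.
Total vertical stress at mid-clay: σ_v = 20.4×2.9 + 17.8×2.6 = 105.44 kPa.
Pore pressure: u = 9.81×(5.5 − 0) = 53.955 kPa.
Initial effective stress: σ'_0 = σ_v − u = 105.44 − 53.955 = 51.485 kPa.
Stress increase at mid-clay by the 2:1 spreading method:
Δσ = qBL/((B+z)(L+z)) = 122×1.9×1.9/((1.9+5.5)(1.9+5.5)) = 8.0427 kPa
Final effective stress: σ'_f = σ'_0 + Δσ = 51.485 + 8.0427 = 59.528 kPa.
Normally consolidated clay, so the full stress increment lies on the virgin compression line:
S_c = C_c·H/(1+e₀)·log₁₀(σ'_f/σ'_0) = 0.28×5.2/(1+0.65)×log₁₀(59.528/51.485)
    = 0.88242 × 0.063041 = 0.05563 m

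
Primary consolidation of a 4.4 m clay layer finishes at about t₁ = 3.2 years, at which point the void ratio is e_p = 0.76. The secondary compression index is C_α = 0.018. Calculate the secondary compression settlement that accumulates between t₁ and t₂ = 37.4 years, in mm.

Secondary compression: S_s = C_α·H/(1+e_p)·log₁₀(t₂/t₁)
S_s = 0.018×4.4/(1+0.76)×log₁₀(37.4/3.2)
    = 0.045 × 1.068 = 0.04805 m

S_s ≈ 48 mm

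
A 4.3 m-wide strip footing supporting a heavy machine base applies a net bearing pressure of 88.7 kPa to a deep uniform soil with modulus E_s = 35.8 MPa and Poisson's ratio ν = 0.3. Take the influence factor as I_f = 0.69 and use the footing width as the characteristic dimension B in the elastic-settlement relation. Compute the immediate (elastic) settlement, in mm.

Immediate (elastic) settlement: S_e = q·B·(1−ν²)/E_s · I_f.
E_s = 35.8 MPa = 35800 kPa.
S_e = 88.7 × 4.3 × (1 − 0.3²) / 35800 × 0.69
    = 88.7 × 4.3 × 0.91 / 35800 × 0.69
    = 0.00669 m = 6.69 mm

S_e ≈ 6.69 mm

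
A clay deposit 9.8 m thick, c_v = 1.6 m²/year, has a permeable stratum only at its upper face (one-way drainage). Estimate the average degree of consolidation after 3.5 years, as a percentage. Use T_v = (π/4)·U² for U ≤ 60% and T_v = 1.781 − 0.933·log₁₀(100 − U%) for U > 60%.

U ≈ 27.2 %

Drainage path length: H_d = H = 9.8 m (single drainage).
T_v = c_v·t/H_d² = 1.6×3.5/9.8² = 0.058309.
T_v = 0.058309 corresponds to the U ≤ 60% branch:
U = √(4T_v/π) = 0.2725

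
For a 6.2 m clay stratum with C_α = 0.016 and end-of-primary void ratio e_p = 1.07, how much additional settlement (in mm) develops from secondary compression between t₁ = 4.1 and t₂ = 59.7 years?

Secondary compression: S_s = C_α·H/(1+e_p)·log₁₀(t₂/t₁)
S_s = 0.016×6.2/(1+1.07)×log₁₀(59.7/4.1)
    = 0.04792 × 1.163 = 0.05574 m

S_s ≈ 55.7 mm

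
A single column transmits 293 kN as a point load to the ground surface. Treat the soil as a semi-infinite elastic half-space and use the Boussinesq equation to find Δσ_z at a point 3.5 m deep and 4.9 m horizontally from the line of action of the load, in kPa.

Δσ_z ≈ 0.758 kPa

Boussinesq vertical stress below a point load on an elastic half-space:
Δσ_z = 3P/(2πz²) · [1 + (r/z)²]^(−5/2)
r/z = 4.9/3.5 = 1.4; [1+(r/z)²]^(−5/2) = 0.066339.
Δσ_z = 3×293/(2π×3.5²) × 0.066339 = 11.42 × 0.066339 = 0.7576 kPa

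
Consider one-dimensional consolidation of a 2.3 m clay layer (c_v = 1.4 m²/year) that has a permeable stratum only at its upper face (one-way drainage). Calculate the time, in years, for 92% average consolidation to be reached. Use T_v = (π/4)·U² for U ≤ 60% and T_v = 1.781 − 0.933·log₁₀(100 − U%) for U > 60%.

Drainage path length: H_d = H = 2.3 m (single drainage).
U > 60%: T_v = 1.781 − 0.933·log₁₀(100 − 92) = 0.93842.
t = T_v·H_d²/c_v = 0.93842×2.3²/1.4 = 3.546 years.

t ≈ 3.55 years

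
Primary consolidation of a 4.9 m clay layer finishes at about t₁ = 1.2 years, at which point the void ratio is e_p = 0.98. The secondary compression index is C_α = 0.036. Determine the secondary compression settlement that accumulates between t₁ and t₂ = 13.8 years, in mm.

S_s ≈ 94.5 mm

Secondary compression: S_s = C_α·H/(1+e_p)·log₁₀(t₂/t₁)
S_s = 0.036×4.9/(1+0.98)×log₁₀(13.8/1.2)
    = 0.08909 × 1.061 = 0.0945 m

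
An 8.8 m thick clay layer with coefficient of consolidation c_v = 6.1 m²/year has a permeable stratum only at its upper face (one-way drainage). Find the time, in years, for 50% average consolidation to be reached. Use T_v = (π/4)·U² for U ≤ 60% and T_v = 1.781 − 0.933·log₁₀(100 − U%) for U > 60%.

t ≈ 2.49 years

Drainage path length: H_d = H = 8.8 m (single drainage).
U ≤ 60%: T_v = (π/4)·U² = (π/4)×0.5² = 0.19635.
t = T_v·H_d²/c_v = 0.19635×8.8²/6.1 = 2.493 years.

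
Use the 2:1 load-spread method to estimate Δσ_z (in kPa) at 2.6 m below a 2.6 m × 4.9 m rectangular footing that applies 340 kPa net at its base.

Δσ_z ≈ 111 kPa

By the 2:1 method the load spreads at 1 horizontal : 2 vertical, so at depth z the loaded area has grown by z in each plan dimension:
Δσ = qBL/((B+z)(L+z)) = 340×2.6×4.9/((2.6+2.6)(4.9+2.6)) = 111.07 kPa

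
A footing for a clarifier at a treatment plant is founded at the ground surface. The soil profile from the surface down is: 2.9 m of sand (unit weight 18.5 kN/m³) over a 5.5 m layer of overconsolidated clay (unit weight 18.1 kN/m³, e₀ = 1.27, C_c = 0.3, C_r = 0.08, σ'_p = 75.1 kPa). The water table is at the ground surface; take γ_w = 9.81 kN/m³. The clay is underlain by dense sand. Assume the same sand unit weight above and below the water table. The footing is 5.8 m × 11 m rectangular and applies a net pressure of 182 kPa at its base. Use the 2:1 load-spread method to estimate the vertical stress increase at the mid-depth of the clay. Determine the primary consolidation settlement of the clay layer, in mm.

Mid-depth of clay below the ground surface: z = 2.9 + 5.5/2 = 5.65 m.
Total vertical stress at mid-clay: σ_v = 18.5×2.9 + 18.1×2.75 = 103.43 kPa.
Pore pressure: u = 9.81×(5.65 − 0) = 55.427 kPa.
Initial effective stress: σ'_0 = σ_v − u = 103.43 − 55.427 = 48.003 kPa.
Stress increase at mid-clay by the 2:1 spreading method:
Δσ = qBL/((B+z)(L+z)) = 182×5.8×11/((5.8+5.65)(11+5.65)) = 60.908 kPa
Final effective stress: σ'_f = 48.003 + 60.908 = 108.91 kPa.
σ'_f = 108.91 > σ'_p = 75.1 kPa, so the stress path crosses the preconsolidation pressure — recompression up to σ'_p, then virgin compression beyond:
S_c = H/(1+e₀)·[C_r·log₁₀(σ'_p/σ'_0) + C_c·log₁₀(σ'_f/σ'_p)]
    = 5.5/2.27 × [0.08×log₁₀(75.1/48.003) + 0.3×log₁₀(108.91/75.1)]
    = 2.4229 × [0.01555 + 0.048428] = 0.155 m

S_c ≈ 155 mm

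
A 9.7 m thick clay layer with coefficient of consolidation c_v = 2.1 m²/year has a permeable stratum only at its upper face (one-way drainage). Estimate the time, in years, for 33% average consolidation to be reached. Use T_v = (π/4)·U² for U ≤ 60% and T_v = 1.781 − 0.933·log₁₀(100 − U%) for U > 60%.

Drainage path length: H_d = H = 9.7 m (single drainage).
U ≤ 60%: T_v = (π/4)·U² = (π/4)×0.33² = 0.08553.
t = T_v·H_d²/c_v = 0.08553×9.7²/2.1 = 3.832 years.

t ≈ 3.83 years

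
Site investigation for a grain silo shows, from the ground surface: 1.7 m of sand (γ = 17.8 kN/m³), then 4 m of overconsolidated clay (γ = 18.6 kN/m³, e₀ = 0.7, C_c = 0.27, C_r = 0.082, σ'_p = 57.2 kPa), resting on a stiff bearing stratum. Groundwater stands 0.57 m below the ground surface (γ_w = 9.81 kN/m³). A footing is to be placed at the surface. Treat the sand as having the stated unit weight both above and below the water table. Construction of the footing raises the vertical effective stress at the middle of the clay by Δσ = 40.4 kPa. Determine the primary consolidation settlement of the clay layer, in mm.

Mid-depth of clay below the ground surface: z = 1.7 + 4/2 = 3.7 m.
Total vertical stress at mid-clay: σ_v = 17.8×1.7 + 18.6×2 = 67.46 kPa.
Pore pressure: u = 9.81×(3.7 − 0.57) = 30.705 kPa.
Initial effective stress: σ'_0 = σ_v − u = 67.46 − 30.705 = 36.755 kPa.
Final effective stress: σ'_f = 36.755 + 40.4 = 77.155 kPa.
σ'_f = 77.155 > σ'_p = 57.2 kPa, so the stress path crosses the preconsolidation pressure — recompression up to σ'_p, then virgin compression beyond:
S_c = H/(1+e₀)·[C_r·log₁₀(σ'_p/σ'_0) + C_c·log₁₀(σ'_f/σ'_p)]
    = 4/1.7 × [0.082×log₁₀(57.2/36.755) + 0.27×log₁₀(77.155/57.2)]
    = 2.3529 × [0.015751 + 0.035091] = 0.1196 m

S_c ≈ 120 mm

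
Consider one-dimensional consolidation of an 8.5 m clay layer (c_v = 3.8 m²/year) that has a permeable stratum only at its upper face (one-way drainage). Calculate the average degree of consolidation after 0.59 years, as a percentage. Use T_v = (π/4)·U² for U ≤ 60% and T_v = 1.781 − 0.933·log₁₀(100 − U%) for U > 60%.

U ≈ 19.9 %

Drainage path length: H_d = H = 8.5 m (single drainage).
T_v = c_v·t/H_d² = 3.8×0.59/8.5² = 0.031031.
T_v = 0.031031 corresponds to the U ≤ 60% branch:
U = √(4T_v/π) = 0.1988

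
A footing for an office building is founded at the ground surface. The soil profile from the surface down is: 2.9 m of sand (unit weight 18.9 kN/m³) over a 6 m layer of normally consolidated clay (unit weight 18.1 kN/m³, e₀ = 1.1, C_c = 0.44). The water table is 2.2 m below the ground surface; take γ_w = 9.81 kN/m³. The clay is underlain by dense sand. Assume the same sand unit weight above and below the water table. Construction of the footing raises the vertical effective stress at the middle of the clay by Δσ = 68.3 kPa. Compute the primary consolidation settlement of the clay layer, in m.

S_c ≈ 0.361 m

Mid-depth of clay below the ground surface: z = 2.9 + 6/2 = 5.9 m.
Total vertical stress at mid-clay: σ_v = 18.9×2.9 + 18.1×3 = 109.11 kPa.
Pore pressure: u = 9.81×(5.9 − 2.2) = 36.297 kPa.
Initial effective stress: σ'_0 = σ_v − u = 109.11 − 36.297 = 72.813 kPa.
Final effective stress: σ'_f = σ'_0 + Δσ = 72.813 + 68.3 = 141.11 kPa.
Normally consolidated clay, so the full stress increment lies on the virgin compression line:
S_c = C_c·H/(1+e₀)·log₁₀(σ'_f/σ'_0) = 0.44×6/(1+1.1)×log₁₀(141.11/72.813)
    = 1.2571 × 0.28735 = 0.3612 m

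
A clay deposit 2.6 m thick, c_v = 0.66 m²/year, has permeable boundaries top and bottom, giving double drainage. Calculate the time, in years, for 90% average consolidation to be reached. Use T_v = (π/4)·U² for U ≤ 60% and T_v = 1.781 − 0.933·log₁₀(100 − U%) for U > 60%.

Drainage path length: H_d = H/2 = 1.3 m (double drainage).
U > 60%: T_v = 1.781 − 0.933·log₁₀(100 − 90) = 0.848.
t = T_v·H_d²/c_v = 0.848×1.3²/0.66 = 2.171 years.

t ≈ 2.17 years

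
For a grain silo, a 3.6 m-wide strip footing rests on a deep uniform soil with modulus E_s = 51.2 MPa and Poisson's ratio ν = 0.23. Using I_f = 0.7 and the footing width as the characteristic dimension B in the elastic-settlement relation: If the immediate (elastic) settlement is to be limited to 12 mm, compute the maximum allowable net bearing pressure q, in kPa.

q ≈ 257 kPa

E_s = 51.2 MPa = 51200 kPa.
S_e = q·B·(1−ν²)/E_s · I_f  ⇒  q = S_e·E_s / (B·(1−ν²)·I_f).
q = 0.012 × 51200 / (3.6 × 0.9471 × 0.7) = 257.4 kPa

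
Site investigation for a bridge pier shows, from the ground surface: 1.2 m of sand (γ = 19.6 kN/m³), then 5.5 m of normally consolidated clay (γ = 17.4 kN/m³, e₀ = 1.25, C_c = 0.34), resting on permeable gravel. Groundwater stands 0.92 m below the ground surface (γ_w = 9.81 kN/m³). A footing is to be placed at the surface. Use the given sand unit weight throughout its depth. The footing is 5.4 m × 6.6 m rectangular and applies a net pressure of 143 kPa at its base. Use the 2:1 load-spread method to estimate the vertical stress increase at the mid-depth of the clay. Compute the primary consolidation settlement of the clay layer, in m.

Mid-depth of clay below the ground surface: z = 1.2 + 5.5/2 = 3.95 m.
Total vertical stress at mid-clay: σ_v = 19.6×1.2 + 17.4×2.75 = 71.37 kPa.
Pore pressure: u = 9.81×(3.95 − 0.92) = 29.724 kPa.
Initial effective stress: σ'_0 = σ_v − u = 71.37 − 29.724 = 41.646 kPa.
Stress increase at mid-clay by the 2:1 spreading method:
Δσ = qBL/((B+z)(L+z)) = 143×5.4×6.6/((5.4+3.95)(6.6+3.95)) = 51.667 kPa
Final effective stress: σ'_f = σ'_0 + Δσ = 41.646 + 51.667 = 93.313 kPa.
Normally consolidated clay, so the full stress increment lies on the virgin compression line:
S_c = C_c·H/(1+e₀)·log₁₀(σ'_f/σ'_0) = 0.34×5.5/(1+1.25)×log₁₀(93.313/41.646)
    = 0.83111 × 0.35037 = 0.2912 m

S_c ≈ 0.291 m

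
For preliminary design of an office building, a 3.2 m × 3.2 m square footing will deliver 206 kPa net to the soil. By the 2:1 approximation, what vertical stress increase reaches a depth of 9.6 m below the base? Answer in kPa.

Δσ_z ≈ 12.9 kPa

By the 2:1 method the load spreads at 1 horizontal : 2 vertical, so at depth z the loaded area has grown by z in each plan dimension:
Δσ = qBL/((B+z)(L+z)) = 206×3.2×3.2/((3.2+9.6)(3.2+9.6)) = 12.875 kPa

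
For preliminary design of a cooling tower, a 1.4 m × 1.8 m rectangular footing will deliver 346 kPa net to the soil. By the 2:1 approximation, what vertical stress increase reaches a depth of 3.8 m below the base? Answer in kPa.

By the 2:1 method the load spreads at 1 horizontal : 2 vertical, so at depth z the loaded area has grown by z in each plan dimension:
Δσ = qBL/((B+z)(L+z)) = 346×1.4×1.8/((1.4+3.8)(1.8+3.8)) = 29.942 kPa

Δσ_z ≈ 29.9 kPa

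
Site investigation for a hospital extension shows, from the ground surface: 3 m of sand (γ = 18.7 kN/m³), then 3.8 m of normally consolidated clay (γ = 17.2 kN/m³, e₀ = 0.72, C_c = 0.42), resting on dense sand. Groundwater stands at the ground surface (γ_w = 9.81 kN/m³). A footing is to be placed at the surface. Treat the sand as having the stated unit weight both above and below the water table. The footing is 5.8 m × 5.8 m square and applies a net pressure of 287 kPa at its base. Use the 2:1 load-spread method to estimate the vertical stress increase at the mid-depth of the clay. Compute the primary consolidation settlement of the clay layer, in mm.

S_c ≈ 452 mm

Mid-depth of clay below the ground surface: z = 3 + 3.8/2 = 4.9 m.
Total vertical stress at mid-clay: σ_v = 18.7×3 + 17.2×1.9 = 88.78 kPa.
Pore pressure: u = 9.81×(4.9 − 0) = 48.069 kPa.
Initial effective stress: σ'_0 = σ_v − u = 88.78 − 48.069 = 40.711 kPa.
Stress increase at mid-clay by the 2:1 spreading method:
Δσ = qBL/((B+z)(L+z)) = 287×5.8×5.8/((5.8+4.9)(5.8+4.9)) = 84.328 kPa
Final effective stress: σ'_f = σ'_0 + Δσ = 40.711 + 84.328 = 125.04 kPa.
Normally consolidated clay, so the full stress increment lies on the virgin compression line:
S_c = C_c·H/(1+e₀)·log₁₀(σ'_f/σ'_0) = 0.42×3.8/(1+0.72)×log₁₀(125.04/40.711)
    = 0.92791 × 0.48734 = 0.4522 m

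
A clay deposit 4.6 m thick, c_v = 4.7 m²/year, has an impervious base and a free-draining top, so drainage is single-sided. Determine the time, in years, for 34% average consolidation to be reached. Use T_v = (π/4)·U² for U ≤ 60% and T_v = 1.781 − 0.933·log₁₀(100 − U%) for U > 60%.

t ≈ 0.409 years

Drainage path length: H_d = H = 4.6 m (single drainage).
U ≤ 60%: T_v = (π/4)·U² = (π/4)×0.34² = 0.090792.
t = T_v·H_d²/c_v = 0.090792×4.6²/4.7 = 0.4088 years.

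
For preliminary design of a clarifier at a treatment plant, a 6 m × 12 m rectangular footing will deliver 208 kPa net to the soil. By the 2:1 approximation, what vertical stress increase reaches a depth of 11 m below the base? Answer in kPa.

Δσ_z ≈ 38.3 kPa

By the 2:1 method the load spreads at 1 horizontal : 2 vertical, so at depth z the loaded area has grown by z in each plan dimension:
Δσ = qBL/((B+z)(L+z)) = 208×6×12/((6+11)(12+11)) = 38.302 kPa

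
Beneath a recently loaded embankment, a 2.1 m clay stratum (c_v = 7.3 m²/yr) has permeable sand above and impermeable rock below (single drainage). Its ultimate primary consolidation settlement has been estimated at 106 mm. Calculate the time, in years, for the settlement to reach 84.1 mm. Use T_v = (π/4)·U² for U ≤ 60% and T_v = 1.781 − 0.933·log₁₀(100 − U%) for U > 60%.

Drainage path length: H_d = H = 2.1 m (single drainage).
U = S(t)/S_ult = 84.1/106 = 0.7934.
U > 60%: T_v = 1.781 − 0.933·log₁₀(100 − 79.34) = 0.55398.
t = T_v·H_d²/c_v = 0.55398×2.1²/7.3 = 0.3347 years.

t ≈ 0.335 years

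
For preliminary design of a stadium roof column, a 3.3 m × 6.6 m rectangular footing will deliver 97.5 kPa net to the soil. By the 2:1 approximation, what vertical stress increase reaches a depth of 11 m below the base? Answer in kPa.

Δσ_z ≈ 8.44 kPa

By the 2:1 method the load spreads at 1 horizontal : 2 vertical, so at depth z the loaded area has grown by z in each plan dimension:
Δσ = qBL/((B+z)(L+z)) = 97.5×3.3×6.6/((3.3+11)(6.6+11)) = 8.4375 kPa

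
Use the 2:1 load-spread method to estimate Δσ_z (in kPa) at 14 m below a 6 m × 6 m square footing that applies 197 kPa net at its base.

Δσ_z ≈ 17.7 kPa

By the 2:1 method the load spreads at 1 horizontal : 2 vertical, so at depth z the loaded area has grown by z in each plan dimension:
Δσ = qBL/((B+z)(L+z)) = 197×6×6/((6+14)(6+14)) = 17.73 kPa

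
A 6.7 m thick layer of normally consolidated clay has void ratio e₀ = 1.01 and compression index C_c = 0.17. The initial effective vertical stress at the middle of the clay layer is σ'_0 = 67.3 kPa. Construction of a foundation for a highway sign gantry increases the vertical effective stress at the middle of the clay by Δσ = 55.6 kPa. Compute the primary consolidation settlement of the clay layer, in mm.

S_c ≈ 148 mm

Final effective stress: σ'_f = σ'_0 + Δσ = 67.3 + 55.6 = 122.9 kPa.
Normally consolidated clay, so the full stress increment lies on the virgin compression line:
S_c = C_c·H/(1+e₀)·log₁₀(σ'_f/σ'_0) = 0.17×6.7/(1+1.01)×log₁₀(122.9/67.3)
    = 0.56667 × 0.26154 = 0.1482 m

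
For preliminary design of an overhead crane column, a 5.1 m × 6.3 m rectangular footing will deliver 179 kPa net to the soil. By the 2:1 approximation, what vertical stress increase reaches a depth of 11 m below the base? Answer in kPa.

By the 2:1 method the load spreads at 1 horizontal : 2 vertical, so at depth z the loaded area has grown by z in each plan dimension:
Δσ = qBL/((B+z)(L+z)) = 179×5.1×6.3/((5.1+11)(6.3+11)) = 20.649 kPa

Δσ_z ≈ 20.6 kPa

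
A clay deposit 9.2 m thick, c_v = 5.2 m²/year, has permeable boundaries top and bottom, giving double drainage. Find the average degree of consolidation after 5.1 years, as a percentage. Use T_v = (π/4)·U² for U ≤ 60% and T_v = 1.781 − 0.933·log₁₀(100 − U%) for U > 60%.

U ≈ 96.3 %

Drainage path length: H_d = H/2 = 4.6 m (double drainage).
T_v = c_v·t/H_d² = 5.2×5.1/4.6² = 1.2533.
T_v = 1.2533 corresponds to the U > 60% branch:
U = 1 − 10^((1.781 − T_v)/0.933)/100 = 0.9632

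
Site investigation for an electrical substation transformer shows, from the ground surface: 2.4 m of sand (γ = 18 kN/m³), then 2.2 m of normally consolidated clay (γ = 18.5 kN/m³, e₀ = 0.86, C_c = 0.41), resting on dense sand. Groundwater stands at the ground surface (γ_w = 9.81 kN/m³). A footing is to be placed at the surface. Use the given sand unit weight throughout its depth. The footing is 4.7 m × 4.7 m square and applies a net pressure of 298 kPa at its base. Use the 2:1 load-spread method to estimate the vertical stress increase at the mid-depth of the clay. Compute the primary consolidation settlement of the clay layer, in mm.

Mid-depth of clay below the ground surface: z = 2.4 + 2.2/2 = 3.5 m.
Total vertical stress at mid-clay: σ_v = 18×2.4 + 18.5×1.1 = 63.55 kPa.
Pore pressure: u = 9.81×(3.5 − 0) = 34.335 kPa.
Initial effective stress: σ'_0 = σ_v − u = 63.55 − 34.335 = 29.215 kPa.
Stress increase at mid-clay by the 2:1 spreading method:
Δσ = qBL/((B+z)(L+z)) = 298×4.7×4.7/((4.7+3.5)(4.7+3.5)) = 97.9 kPa
Final effective stress: σ'_f = σ'_0 + Δσ = 29.215 + 97.9 = 127.12 kPa.
Normally consolidated clay, so the full stress increment lies on the virgin compression line:
S_c = C_c·H/(1+e₀)·log₁₀(σ'_f/σ'_0) = 0.41×2.2/(1+0.86)×log₁₀(127.12/29.215)
    = 0.48495 × 0.63861 = 0.3097 m

S_c ≈ 310 mm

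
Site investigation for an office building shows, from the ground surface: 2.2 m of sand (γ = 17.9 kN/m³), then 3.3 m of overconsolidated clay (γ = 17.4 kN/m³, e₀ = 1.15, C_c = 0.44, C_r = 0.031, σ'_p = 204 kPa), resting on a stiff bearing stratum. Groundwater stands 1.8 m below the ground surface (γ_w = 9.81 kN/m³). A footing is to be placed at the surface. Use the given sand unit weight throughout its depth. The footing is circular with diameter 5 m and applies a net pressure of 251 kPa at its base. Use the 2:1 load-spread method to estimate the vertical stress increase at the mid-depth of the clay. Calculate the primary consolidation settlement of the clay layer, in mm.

S_c ≈ 20.3 mm

Mid-depth of clay below the ground surface: z = 2.2 + 3.3/2 = 3.85 m.
Total vertical stress at mid-clay: σ_v = 17.9×2.2 + 17.4×1.65 = 68.09 kPa.
Pore pressure: u = 9.81×(3.85 − 1.8) = 20.11 kPa.
Initial effective stress: σ'_0 = σ_v − u = 68.09 − 20.11 = 47.98 kPa.
Stress increase at mid-clay by the 2:1 spreading method:
Δσ ≈ qD²/(D+z)² = 251×5²/(5+3.85)² = 80.117 kPa
Final effective stress: σ'_f = 47.98 + 80.117 = 128.1 kPa.
σ'_f = 128.1 ≤ σ'_p = 204 kPa, so the clay remains overconsolidated and only the recompression index applies:
S_c = C_r·H/(1+e₀)·log₁₀(σ'_f/σ'_0) = 0.031×3.3/2.15×log₁₀(128.1/47.98)
    = 0.047582 × 0.42649 = 0.02029 m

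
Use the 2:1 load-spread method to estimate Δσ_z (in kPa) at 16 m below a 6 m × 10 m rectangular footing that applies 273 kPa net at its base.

By the 2:1 method the load spreads at 1 horizontal : 2 vertical, so at depth z the loaded area has grown by z in each plan dimension:
Δσ = qBL/((B+z)(L+z)) = 273×6×10/((6+16)(10+16)) = 28.636 kPa

Δσ_z ≈ 28.6 kPa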